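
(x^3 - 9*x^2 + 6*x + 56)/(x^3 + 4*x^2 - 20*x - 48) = (x - 7)/(x + 6)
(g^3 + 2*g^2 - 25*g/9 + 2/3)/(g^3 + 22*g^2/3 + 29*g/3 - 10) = (g - 1/3)/(g + 5)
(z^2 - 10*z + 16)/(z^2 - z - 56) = (z - 2)/(z + 7)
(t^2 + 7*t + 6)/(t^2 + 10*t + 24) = (t + 1)/(t + 4)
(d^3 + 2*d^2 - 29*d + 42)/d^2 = d + 2 - 29/d + 42/d^2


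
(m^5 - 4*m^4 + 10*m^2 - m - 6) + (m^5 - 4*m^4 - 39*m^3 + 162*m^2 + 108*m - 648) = 2*m^5 - 8*m^4 - 39*m^3 + 172*m^2 + 107*m - 654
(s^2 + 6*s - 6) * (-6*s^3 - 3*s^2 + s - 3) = -6*s^5 - 39*s^4 + 19*s^3 + 21*s^2 - 24*s + 18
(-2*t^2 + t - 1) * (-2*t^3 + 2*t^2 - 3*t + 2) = 4*t^5 - 6*t^4 + 10*t^3 - 9*t^2 + 5*t - 2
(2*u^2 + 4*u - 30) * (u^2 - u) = 2*u^4 + 2*u^3 - 34*u^2 + 30*u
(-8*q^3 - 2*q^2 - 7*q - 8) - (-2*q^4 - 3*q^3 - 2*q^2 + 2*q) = 2*q^4 - 5*q^3 - 9*q - 8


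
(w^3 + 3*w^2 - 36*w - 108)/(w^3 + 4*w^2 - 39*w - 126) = (w + 6)/(w + 7)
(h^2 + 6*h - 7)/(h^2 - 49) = (h - 1)/(h - 7)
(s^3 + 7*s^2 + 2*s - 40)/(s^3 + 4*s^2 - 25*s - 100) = (s - 2)/(s - 5)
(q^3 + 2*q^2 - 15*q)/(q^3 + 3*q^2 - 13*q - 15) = q/(q + 1)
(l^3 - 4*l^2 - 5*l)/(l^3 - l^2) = (l^2 - 4*l - 5)/(l*(l - 1))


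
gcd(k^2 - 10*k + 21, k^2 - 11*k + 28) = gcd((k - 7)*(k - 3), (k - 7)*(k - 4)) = k - 7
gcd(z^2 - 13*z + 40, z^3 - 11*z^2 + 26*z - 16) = z - 8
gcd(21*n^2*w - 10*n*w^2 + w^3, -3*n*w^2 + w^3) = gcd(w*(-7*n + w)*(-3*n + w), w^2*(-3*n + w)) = -3*n*w + w^2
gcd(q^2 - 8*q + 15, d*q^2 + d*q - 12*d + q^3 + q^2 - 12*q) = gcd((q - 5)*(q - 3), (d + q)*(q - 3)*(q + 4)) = q - 3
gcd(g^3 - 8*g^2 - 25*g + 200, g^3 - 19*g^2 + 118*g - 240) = g^2 - 13*g + 40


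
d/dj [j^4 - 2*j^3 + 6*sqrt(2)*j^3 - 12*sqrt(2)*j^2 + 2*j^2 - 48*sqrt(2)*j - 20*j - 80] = 4*j^3 - 6*j^2 + 18*sqrt(2)*j^2 - 24*sqrt(2)*j + 4*j - 48*sqrt(2) - 20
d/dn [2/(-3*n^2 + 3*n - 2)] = 6*(2*n - 1)/(3*n^2 - 3*n + 2)^2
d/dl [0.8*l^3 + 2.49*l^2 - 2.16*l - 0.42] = 2.4*l^2 + 4.98*l - 2.16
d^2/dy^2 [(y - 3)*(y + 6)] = 2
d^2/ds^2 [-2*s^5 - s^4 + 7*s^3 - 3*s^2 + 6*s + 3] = -40*s^3 - 12*s^2 + 42*s - 6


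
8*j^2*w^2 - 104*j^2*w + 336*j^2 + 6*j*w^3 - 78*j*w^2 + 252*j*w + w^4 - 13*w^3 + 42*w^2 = (2*j + w)*(4*j + w)*(w - 7)*(w - 6)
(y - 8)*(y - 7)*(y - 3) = y^3 - 18*y^2 + 101*y - 168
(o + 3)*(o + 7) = o^2 + 10*o + 21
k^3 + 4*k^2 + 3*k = k*(k + 1)*(k + 3)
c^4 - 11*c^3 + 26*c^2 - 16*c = c*(c - 8)*(c - 2)*(c - 1)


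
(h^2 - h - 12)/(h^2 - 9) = (h - 4)/(h - 3)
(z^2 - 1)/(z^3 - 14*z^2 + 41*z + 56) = (z - 1)/(z^2 - 15*z + 56)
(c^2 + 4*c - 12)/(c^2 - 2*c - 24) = (-c^2 - 4*c + 12)/(-c^2 + 2*c + 24)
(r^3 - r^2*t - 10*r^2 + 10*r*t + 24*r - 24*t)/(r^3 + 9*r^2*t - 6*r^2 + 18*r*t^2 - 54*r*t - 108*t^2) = (r^2 - r*t - 4*r + 4*t)/(r^2 + 9*r*t + 18*t^2)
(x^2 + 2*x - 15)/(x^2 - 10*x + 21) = (x + 5)/(x - 7)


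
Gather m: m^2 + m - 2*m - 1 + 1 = m^2 - m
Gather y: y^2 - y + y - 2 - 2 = y^2 - 4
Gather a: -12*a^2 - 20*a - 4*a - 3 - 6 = -12*a^2 - 24*a - 9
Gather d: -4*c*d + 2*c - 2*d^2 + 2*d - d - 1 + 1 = 2*c - 2*d^2 + d*(1 - 4*c)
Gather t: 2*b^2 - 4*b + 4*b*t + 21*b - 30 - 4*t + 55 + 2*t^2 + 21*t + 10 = 2*b^2 + 17*b + 2*t^2 + t*(4*b + 17) + 35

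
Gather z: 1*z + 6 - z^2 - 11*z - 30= -z^2 - 10*z - 24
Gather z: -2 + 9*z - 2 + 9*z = 18*z - 4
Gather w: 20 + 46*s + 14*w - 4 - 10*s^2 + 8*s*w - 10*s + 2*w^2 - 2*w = -10*s^2 + 36*s + 2*w^2 + w*(8*s + 12) + 16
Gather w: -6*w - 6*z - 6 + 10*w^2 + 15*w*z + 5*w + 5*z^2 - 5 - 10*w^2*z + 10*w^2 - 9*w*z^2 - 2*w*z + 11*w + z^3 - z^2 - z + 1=w^2*(20 - 10*z) + w*(-9*z^2 + 13*z + 10) + z^3 + 4*z^2 - 7*z - 10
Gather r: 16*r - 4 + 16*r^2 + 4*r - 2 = 16*r^2 + 20*r - 6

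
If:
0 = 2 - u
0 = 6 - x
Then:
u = 2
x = 6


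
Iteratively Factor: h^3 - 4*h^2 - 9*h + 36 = (h - 4)*(h^2 - 9) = (h - 4)*(h - 3)*(h + 3)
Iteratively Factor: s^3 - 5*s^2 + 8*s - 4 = (s - 2)*(s^2 - 3*s + 2) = (s - 2)^2*(s - 1)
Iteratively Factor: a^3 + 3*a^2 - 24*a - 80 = (a + 4)*(a^2 - a - 20) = (a + 4)^2*(a - 5)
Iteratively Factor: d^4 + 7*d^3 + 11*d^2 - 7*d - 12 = (d + 4)*(d^3 + 3*d^2 - d - 3) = (d - 1)*(d + 4)*(d^2 + 4*d + 3) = (d - 1)*(d + 1)*(d + 4)*(d + 3)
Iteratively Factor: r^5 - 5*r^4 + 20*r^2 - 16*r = (r)*(r^4 - 5*r^3 + 20*r - 16) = r*(r - 2)*(r^3 - 3*r^2 - 6*r + 8) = r*(r - 2)*(r + 2)*(r^2 - 5*r + 4) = r*(r - 2)*(r - 1)*(r + 2)*(r - 4)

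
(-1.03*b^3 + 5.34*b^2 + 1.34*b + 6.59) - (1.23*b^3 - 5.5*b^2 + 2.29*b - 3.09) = -2.26*b^3 + 10.84*b^2 - 0.95*b + 9.68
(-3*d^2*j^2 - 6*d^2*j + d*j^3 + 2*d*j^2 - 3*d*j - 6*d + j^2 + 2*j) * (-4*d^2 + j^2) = 12*d^4*j^2 + 24*d^4*j - 4*d^3*j^3 - 8*d^3*j^2 + 12*d^3*j + 24*d^3 - 3*d^2*j^4 - 6*d^2*j^3 - 4*d^2*j^2 - 8*d^2*j + d*j^5 + 2*d*j^4 - 3*d*j^3 - 6*d*j^2 + j^4 + 2*j^3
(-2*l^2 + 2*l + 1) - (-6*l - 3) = -2*l^2 + 8*l + 4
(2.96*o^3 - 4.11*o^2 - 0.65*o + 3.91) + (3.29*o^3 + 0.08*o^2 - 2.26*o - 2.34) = 6.25*o^3 - 4.03*o^2 - 2.91*o + 1.57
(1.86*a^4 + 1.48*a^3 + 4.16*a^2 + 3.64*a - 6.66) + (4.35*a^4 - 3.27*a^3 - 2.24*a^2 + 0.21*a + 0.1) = 6.21*a^4 - 1.79*a^3 + 1.92*a^2 + 3.85*a - 6.56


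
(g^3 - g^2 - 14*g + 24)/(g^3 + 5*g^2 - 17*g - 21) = (g^2 + 2*g - 8)/(g^2 + 8*g + 7)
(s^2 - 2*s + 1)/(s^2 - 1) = (s - 1)/(s + 1)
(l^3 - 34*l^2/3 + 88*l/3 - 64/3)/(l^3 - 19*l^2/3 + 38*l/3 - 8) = (l - 8)/(l - 3)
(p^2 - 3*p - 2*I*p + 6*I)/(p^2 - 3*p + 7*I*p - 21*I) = (p - 2*I)/(p + 7*I)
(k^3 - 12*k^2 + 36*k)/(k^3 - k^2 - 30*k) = (k - 6)/(k + 5)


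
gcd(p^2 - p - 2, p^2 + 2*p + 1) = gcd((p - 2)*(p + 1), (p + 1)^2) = p + 1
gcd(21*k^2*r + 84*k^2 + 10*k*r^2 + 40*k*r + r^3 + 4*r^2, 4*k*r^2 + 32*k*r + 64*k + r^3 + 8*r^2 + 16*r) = r + 4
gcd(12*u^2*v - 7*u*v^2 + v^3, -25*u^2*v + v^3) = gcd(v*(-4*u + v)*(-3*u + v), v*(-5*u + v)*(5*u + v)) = v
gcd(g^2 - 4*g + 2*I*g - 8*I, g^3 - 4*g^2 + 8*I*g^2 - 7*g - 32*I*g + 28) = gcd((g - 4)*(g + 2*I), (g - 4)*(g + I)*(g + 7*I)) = g - 4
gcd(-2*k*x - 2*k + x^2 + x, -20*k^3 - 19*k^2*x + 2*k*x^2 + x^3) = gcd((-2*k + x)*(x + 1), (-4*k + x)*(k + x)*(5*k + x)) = 1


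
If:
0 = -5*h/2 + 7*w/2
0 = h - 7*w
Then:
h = 0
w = 0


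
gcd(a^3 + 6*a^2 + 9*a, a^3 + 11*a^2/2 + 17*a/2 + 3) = a + 3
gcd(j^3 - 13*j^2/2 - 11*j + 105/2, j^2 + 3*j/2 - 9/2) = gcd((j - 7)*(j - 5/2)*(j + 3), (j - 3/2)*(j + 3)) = j + 3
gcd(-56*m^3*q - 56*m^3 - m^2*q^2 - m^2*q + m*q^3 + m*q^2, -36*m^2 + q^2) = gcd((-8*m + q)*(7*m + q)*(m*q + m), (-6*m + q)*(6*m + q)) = 1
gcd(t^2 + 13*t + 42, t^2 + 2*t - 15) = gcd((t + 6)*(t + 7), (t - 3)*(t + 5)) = 1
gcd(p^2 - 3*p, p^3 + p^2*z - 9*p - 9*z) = p - 3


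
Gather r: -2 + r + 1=r - 1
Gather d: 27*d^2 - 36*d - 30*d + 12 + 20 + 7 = 27*d^2 - 66*d + 39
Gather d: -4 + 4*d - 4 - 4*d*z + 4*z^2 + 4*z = d*(4 - 4*z) + 4*z^2 + 4*z - 8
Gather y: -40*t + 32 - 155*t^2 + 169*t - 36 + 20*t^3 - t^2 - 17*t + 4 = 20*t^3 - 156*t^2 + 112*t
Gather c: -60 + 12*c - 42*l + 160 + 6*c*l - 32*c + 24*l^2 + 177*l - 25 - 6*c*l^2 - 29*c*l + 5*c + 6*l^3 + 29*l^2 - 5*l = c*(-6*l^2 - 23*l - 15) + 6*l^3 + 53*l^2 + 130*l + 75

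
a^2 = a^2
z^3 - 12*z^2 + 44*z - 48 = (z - 6)*(z - 4)*(z - 2)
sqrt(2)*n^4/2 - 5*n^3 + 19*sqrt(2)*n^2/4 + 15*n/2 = n*(n - 3*sqrt(2))*(n - 5*sqrt(2)/2)*(sqrt(2)*n/2 + 1/2)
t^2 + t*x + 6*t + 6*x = (t + 6)*(t + x)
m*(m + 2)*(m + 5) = m^3 + 7*m^2 + 10*m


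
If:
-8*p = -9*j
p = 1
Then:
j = 8/9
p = 1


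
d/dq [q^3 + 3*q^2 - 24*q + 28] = 3*q^2 + 6*q - 24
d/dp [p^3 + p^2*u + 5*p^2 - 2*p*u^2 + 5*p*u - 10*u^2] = 3*p^2 + 2*p*u + 10*p - 2*u^2 + 5*u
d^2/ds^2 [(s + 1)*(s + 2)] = 2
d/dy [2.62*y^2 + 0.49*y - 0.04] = 5.24*y + 0.49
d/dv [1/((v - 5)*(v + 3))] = 2*(1 - v)/(v^4 - 4*v^3 - 26*v^2 + 60*v + 225)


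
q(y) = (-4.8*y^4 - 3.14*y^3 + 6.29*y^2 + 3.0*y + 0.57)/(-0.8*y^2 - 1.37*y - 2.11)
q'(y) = (1.6*y + 1.37)*(-4.8*y^4 - 3.14*y^3 + 6.29*y^2 + 3.0*y + 0.57)/(-0.8*y^2 - 1.37*y - 2.11)^2 + (-19.2*y^3 - 9.42*y^2 + 12.58*y + 3.0)/(-0.8*y^2 - 1.37*y - 2.11) = (7.68*y^5 + 22.24*y^4 + 49.1156*y^3 + 13.6589*y^2 - 25.6318*y - 5.5491)/(0.64*y^4 + 2.192*y^3 + 5.2529*y^2 + 5.7814*y + 4.4521)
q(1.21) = 0.49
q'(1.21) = 5.66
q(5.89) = 162.98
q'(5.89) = 63.63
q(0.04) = -0.32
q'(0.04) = -1.40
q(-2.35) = 23.39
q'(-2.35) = -34.67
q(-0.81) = -1.23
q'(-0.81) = 2.14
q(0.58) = -1.03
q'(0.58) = -0.32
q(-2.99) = 48.76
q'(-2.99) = -44.13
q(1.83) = 6.30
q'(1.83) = 13.17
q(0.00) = -0.27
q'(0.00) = -1.25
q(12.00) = 777.69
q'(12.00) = 137.44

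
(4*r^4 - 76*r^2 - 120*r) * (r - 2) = 4*r^5 - 8*r^4 - 76*r^3 + 32*r^2 + 240*r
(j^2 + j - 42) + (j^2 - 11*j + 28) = 2*j^2 - 10*j - 14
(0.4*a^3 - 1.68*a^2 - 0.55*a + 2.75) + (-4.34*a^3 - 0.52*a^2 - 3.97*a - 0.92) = -3.94*a^3 - 2.2*a^2 - 4.52*a + 1.83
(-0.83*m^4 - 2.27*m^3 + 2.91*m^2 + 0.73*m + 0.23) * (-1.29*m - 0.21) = 1.0707*m^5 + 3.1026*m^4 - 3.2772*m^3 - 1.5528*m^2 - 0.45*m - 0.0483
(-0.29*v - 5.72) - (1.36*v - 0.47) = -1.65*v - 5.25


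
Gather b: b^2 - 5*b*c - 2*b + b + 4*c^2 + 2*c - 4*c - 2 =b^2 + b*(-5*c - 1) + 4*c^2 - 2*c - 2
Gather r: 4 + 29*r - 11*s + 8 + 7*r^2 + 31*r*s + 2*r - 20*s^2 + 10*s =7*r^2 + r*(31*s + 31) - 20*s^2 - s + 12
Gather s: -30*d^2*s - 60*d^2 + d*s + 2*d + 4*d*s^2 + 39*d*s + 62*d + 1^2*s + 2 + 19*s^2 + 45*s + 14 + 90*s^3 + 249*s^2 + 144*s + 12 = -60*d^2 + 64*d + 90*s^3 + s^2*(4*d + 268) + s*(-30*d^2 + 40*d + 190) + 28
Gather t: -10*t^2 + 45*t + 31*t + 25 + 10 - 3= -10*t^2 + 76*t + 32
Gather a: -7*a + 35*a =28*a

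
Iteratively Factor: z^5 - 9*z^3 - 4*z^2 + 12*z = (z + 2)*(z^4 - 2*z^3 - 5*z^2 + 6*z) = (z + 2)^2*(z^3 - 4*z^2 + 3*z) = z*(z + 2)^2*(z^2 - 4*z + 3) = z*(z - 3)*(z + 2)^2*(z - 1)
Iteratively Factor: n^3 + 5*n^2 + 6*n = (n + 2)*(n^2 + 3*n) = (n + 2)*(n + 3)*(n)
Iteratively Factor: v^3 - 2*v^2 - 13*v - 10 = (v - 5)*(v^2 + 3*v + 2) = (v - 5)*(v + 2)*(v + 1)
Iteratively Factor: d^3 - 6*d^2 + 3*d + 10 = (d + 1)*(d^2 - 7*d + 10) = (d - 2)*(d + 1)*(d - 5)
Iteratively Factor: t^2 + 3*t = (t)*(t + 3)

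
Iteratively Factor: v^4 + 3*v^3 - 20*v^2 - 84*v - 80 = (v - 5)*(v^3 + 8*v^2 + 20*v + 16) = (v - 5)*(v + 2)*(v^2 + 6*v + 8) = (v - 5)*(v + 2)*(v + 4)*(v + 2)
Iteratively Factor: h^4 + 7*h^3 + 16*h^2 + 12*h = (h + 2)*(h^3 + 5*h^2 + 6*h) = h*(h + 2)*(h^2 + 5*h + 6) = h*(h + 2)^2*(h + 3)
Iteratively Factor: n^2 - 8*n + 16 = (n - 4)*(n - 4)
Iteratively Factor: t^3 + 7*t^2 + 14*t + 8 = (t + 2)*(t^2 + 5*t + 4) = (t + 2)*(t + 4)*(t + 1)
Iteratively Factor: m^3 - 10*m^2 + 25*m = (m)*(m^2 - 10*m + 25) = m*(m - 5)*(m - 5)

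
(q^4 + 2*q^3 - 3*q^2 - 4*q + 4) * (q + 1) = q^5 + 3*q^4 - q^3 - 7*q^2 + 4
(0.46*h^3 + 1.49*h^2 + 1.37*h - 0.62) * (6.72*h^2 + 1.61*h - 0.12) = 3.0912*h^5 + 10.7534*h^4 + 11.5501*h^3 - 2.1395*h^2 - 1.1626*h + 0.0744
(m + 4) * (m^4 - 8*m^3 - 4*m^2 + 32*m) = m^5 - 4*m^4 - 36*m^3 + 16*m^2 + 128*m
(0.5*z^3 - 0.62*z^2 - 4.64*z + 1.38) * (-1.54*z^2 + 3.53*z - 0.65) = -0.77*z^5 + 2.7198*z^4 + 4.632*z^3 - 18.1014*z^2 + 7.8874*z - 0.897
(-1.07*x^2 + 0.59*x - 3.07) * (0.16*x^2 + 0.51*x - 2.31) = -0.1712*x^4 - 0.4513*x^3 + 2.2814*x^2 - 2.9286*x + 7.0917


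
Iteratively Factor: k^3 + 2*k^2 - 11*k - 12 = (k + 1)*(k^2 + k - 12) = (k - 3)*(k + 1)*(k + 4)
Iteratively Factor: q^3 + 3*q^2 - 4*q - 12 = (q + 3)*(q^2 - 4) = (q - 2)*(q + 3)*(q + 2)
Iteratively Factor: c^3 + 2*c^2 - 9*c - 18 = (c + 3)*(c^2 - c - 6) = (c - 3)*(c + 3)*(c + 2)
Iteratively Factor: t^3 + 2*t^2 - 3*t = (t + 3)*(t^2 - t) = (t - 1)*(t + 3)*(t)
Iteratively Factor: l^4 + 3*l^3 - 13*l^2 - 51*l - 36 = (l + 3)*(l^3 - 13*l - 12) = (l + 3)^2*(l^2 - 3*l - 4) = (l - 4)*(l + 3)^2*(l + 1)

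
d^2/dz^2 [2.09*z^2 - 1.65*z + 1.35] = 4.18000000000000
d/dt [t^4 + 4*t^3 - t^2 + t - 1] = 4*t^3 + 12*t^2 - 2*t + 1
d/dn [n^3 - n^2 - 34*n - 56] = 3*n^2 - 2*n - 34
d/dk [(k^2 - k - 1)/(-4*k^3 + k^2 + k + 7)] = ((2*k - 1)*(-4*k^3 + k^2 + k + 7) + (-12*k^2 + 2*k + 1)*(-k^2 + k + 1))/(-4*k^3 + k^2 + k + 7)^2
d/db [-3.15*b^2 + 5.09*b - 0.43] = 5.09 - 6.3*b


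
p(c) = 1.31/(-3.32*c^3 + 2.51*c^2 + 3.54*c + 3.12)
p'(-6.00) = 0.00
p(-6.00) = 0.00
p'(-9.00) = 0.00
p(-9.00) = 0.00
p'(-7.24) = 0.00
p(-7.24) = 0.00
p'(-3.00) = 0.01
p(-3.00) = 0.01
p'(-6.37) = 0.00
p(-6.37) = 0.00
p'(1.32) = 0.46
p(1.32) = 0.29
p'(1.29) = 0.38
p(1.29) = 0.28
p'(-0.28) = -0.31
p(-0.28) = 0.55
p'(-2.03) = 0.05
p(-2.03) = 0.04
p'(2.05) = 0.62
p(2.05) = -0.17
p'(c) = 1.31*(9.96*c^2 - 5.02*c - 3.54)/(-3.32*c^3 + 2.51*c^2 + 3.54*c + 3.12)^2 = (13.0476*c^2 - 6.5762*c - 4.6374)/(-3.32*c^3 + 2.51*c^2 + 3.54*c + 3.12)^2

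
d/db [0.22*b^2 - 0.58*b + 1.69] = 0.44*b - 0.58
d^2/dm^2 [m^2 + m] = 2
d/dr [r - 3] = 1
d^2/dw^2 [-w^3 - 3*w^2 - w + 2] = -6*w - 6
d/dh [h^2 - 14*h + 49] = 2*h - 14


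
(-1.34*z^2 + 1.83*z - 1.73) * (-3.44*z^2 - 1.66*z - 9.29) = 4.6096*z^4 - 4.0708*z^3 + 15.362*z^2 - 14.1289*z + 16.0717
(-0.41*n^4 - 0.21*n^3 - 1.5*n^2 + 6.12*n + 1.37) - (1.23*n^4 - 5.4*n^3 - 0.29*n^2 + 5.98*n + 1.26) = -1.64*n^4 + 5.19*n^3 - 1.21*n^2 + 0.14*n + 0.11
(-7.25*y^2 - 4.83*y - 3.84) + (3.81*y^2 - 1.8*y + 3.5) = -3.44*y^2 - 6.63*y - 0.34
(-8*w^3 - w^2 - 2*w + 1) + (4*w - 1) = -8*w^3 - w^2 + 2*w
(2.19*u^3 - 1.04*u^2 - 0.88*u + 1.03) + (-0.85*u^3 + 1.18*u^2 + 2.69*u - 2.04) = 1.34*u^3 + 0.14*u^2 + 1.81*u - 1.01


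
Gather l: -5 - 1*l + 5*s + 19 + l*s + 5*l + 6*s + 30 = l*(s + 4) + 11*s + 44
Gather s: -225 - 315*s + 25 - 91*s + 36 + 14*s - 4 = -392*s - 168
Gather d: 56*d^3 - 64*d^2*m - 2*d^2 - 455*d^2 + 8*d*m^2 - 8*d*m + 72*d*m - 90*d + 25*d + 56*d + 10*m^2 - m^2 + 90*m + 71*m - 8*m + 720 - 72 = 56*d^3 + d^2*(-64*m - 457) + d*(8*m^2 + 64*m - 9) + 9*m^2 + 153*m + 648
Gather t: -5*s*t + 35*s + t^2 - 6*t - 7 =35*s + t^2 + t*(-5*s - 6) - 7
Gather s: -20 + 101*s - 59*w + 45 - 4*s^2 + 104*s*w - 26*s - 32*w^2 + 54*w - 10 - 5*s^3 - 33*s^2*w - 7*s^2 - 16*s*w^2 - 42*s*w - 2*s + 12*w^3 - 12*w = -5*s^3 + s^2*(-33*w - 11) + s*(-16*w^2 + 62*w + 73) + 12*w^3 - 32*w^2 - 17*w + 15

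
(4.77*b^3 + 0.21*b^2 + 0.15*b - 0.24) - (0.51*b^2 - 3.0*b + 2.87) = 4.77*b^3 - 0.3*b^2 + 3.15*b - 3.11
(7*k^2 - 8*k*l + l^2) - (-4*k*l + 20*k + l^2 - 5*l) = 7*k^2 - 4*k*l - 20*k + 5*l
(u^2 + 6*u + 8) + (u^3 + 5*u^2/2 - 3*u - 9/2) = u^3 + 7*u^2/2 + 3*u + 7/2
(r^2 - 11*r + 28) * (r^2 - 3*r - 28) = r^4 - 14*r^3 + 33*r^2 + 224*r - 784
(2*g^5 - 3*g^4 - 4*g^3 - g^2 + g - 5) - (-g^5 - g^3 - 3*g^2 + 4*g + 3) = 3*g^5 - 3*g^4 - 3*g^3 + 2*g^2 - 3*g - 8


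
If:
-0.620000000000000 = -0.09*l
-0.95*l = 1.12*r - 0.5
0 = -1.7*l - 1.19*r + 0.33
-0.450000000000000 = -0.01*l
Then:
No Solution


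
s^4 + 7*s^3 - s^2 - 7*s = s*(s - 1)*(s + 1)*(s + 7)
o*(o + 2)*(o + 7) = o^3 + 9*o^2 + 14*o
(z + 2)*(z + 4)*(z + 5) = z^3 + 11*z^2 + 38*z + 40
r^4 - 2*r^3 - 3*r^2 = r^2*(r - 3)*(r + 1)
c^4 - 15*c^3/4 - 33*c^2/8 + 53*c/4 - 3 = (c - 4)*(c - 3/2)*(c - 1/4)*(c + 2)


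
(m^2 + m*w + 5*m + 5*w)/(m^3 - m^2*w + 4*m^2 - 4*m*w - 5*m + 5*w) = (-m - w)/(-m^2 + m*w + m - w)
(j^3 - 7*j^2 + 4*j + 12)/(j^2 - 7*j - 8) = (j^2 - 8*j + 12)/(j - 8)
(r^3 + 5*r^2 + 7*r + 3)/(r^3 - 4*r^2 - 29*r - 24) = (r + 1)/(r - 8)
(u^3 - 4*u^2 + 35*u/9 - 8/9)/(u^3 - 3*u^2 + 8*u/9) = (u - 1)/u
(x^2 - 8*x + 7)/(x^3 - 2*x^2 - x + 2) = (x - 7)/(x^2 - x - 2)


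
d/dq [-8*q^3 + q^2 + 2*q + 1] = -24*q^2 + 2*q + 2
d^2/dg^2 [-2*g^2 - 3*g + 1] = -4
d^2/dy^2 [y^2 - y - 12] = 2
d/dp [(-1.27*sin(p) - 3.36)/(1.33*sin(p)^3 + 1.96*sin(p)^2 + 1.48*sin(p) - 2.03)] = (3.3782*sin(p)^3 + 15.8956*sin(p)^2 + 13.1712*sin(p) + 7.5509)*cos(p)/(1.7689*sin(p)^6 + 5.2136*sin(p)^5 + 7.7784*sin(p)^4 + 0.4018*sin(p)^3 - 5.7672*sin(p)^2 - 6.0088*sin(p) + 4.1209)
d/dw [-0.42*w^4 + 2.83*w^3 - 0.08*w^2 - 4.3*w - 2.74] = -1.68*w^3 + 8.49*w^2 - 0.16*w - 4.3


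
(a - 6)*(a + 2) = a^2 - 4*a - 12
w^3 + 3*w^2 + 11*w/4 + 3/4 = (w + 1/2)*(w + 1)*(w + 3/2)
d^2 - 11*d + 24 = (d - 8)*(d - 3)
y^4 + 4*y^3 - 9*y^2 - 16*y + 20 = (y - 2)*(y - 1)*(y + 2)*(y + 5)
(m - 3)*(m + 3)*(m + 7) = m^3 + 7*m^2 - 9*m - 63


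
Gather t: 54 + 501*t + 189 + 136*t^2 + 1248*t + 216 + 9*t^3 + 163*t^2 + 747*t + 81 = 9*t^3 + 299*t^2 + 2496*t + 540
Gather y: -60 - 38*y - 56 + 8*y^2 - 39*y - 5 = 8*y^2 - 77*y - 121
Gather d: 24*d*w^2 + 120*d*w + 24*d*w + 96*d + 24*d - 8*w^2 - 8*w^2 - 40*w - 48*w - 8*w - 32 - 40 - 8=d*(24*w^2 + 144*w + 120) - 16*w^2 - 96*w - 80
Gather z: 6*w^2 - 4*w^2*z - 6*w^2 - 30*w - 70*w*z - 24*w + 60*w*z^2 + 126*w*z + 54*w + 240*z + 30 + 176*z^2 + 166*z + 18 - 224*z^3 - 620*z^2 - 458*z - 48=-224*z^3 + z^2*(60*w - 444) + z*(-4*w^2 + 56*w - 52)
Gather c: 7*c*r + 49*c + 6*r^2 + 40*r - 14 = c*(7*r + 49) + 6*r^2 + 40*r - 14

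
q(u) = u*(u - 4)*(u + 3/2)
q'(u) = u*(u - 4) + u*(u + 3/2) + (u - 4)*(u + 3/2) = 3*u^2 - 5*u - 6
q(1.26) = -9.53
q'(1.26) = -7.54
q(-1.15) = 2.07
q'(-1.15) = 3.72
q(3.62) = -7.04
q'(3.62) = 15.21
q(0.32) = -2.14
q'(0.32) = -7.29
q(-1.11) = 2.21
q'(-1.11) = 3.25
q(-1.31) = 1.32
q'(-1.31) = 5.70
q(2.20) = -14.65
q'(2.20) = -2.48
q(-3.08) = -34.45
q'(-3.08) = 37.86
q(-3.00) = -31.50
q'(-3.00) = 36.00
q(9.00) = 472.50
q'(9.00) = 192.00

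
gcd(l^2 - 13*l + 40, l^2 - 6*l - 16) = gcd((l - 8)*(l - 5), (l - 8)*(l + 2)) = l - 8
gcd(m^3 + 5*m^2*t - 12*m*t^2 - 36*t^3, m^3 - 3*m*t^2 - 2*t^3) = 1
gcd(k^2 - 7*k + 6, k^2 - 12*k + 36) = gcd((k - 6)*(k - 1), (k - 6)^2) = k - 6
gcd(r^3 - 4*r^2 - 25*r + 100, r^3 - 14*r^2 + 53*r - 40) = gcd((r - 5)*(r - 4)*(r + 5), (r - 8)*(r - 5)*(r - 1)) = r - 5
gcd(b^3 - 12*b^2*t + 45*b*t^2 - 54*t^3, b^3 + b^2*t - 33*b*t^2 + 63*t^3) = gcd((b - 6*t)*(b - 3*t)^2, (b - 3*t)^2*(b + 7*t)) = b^2 - 6*b*t + 9*t^2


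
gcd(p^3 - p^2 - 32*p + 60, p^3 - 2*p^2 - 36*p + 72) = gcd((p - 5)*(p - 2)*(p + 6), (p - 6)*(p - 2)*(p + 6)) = p^2 + 4*p - 12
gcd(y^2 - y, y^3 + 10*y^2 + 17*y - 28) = y - 1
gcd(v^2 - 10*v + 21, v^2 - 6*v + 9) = v - 3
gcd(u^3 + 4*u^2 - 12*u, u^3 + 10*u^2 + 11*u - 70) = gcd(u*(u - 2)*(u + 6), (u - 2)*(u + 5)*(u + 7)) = u - 2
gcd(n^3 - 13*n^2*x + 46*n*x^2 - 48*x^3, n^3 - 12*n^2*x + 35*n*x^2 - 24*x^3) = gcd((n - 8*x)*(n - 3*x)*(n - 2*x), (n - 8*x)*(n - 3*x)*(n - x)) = n^2 - 11*n*x + 24*x^2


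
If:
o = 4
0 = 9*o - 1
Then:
No Solution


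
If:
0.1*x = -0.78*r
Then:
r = -0.128205128205128*x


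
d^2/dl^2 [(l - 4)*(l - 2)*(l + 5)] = 6*l - 2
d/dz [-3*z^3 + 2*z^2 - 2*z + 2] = -9*z^2 + 4*z - 2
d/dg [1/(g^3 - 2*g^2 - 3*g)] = (-3*g^2 + 4*g + 3)/(g^2*(-g^2 + 2*g + 3)^2)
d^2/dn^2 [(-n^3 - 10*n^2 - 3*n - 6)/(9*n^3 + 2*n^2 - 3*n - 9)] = 18*(-88*n^6 - 90*n^5 - 486*n^4 - 746*n^3 - 185*n^2 - 195*n - 99)/(729*n^9 + 486*n^8 - 621*n^7 - 2503*n^6 - 765*n^5 + 1404*n^4 + 2484*n^3 + 243*n^2 - 729*n - 729)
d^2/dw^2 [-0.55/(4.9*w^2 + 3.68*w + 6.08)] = (26.411*w^2 + 19.8352*w - 0.55*(9.8*w + 3.68)*(19.6*w + 7.36) + 32.7712)/(4.9*w^2 + 3.68*w + 6.08)^3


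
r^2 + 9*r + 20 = (r + 4)*(r + 5)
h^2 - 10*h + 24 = (h - 6)*(h - 4)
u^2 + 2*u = u*(u + 2)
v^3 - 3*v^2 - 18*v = v*(v - 6)*(v + 3)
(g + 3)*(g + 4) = g^2 + 7*g + 12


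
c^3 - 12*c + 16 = (c - 2)^2*(c + 4)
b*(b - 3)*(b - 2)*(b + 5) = b^4 - 19*b^2 + 30*b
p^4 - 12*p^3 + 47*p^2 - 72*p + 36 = (p - 6)*(p - 3)*(p - 2)*(p - 1)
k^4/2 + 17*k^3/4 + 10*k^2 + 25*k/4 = k*(k/2 + 1/2)*(k + 5/2)*(k + 5)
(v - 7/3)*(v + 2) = v^2 - v/3 - 14/3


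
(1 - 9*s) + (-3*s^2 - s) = -3*s^2 - 10*s + 1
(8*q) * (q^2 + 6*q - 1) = 8*q^3 + 48*q^2 - 8*q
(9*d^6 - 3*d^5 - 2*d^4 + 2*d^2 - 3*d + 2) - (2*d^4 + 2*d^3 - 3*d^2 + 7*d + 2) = 9*d^6 - 3*d^5 - 4*d^4 - 2*d^3 + 5*d^2 - 10*d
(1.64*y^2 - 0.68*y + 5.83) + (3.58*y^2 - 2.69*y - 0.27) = 5.22*y^2 - 3.37*y + 5.56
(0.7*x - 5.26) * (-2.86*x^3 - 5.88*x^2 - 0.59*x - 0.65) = -2.002*x^4 + 10.9276*x^3 + 30.5158*x^2 + 2.6484*x + 3.419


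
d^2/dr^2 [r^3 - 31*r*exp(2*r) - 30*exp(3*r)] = -124*r*exp(2*r) + 6*r - 270*exp(3*r) - 124*exp(2*r)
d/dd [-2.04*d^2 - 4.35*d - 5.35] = -4.08*d - 4.35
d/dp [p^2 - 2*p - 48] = 2*p - 2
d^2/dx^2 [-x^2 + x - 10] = -2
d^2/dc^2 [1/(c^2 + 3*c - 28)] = 2*(-c^2 - 3*c + (2*c + 3)^2 + 28)/(c^2 + 3*c - 28)^3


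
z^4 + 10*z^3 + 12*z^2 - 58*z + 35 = (z - 1)^2*(z + 5)*(z + 7)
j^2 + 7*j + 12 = (j + 3)*(j + 4)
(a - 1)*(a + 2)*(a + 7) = a^3 + 8*a^2 + 5*a - 14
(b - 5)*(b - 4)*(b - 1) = b^3 - 10*b^2 + 29*b - 20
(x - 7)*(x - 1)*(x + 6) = x^3 - 2*x^2 - 41*x + 42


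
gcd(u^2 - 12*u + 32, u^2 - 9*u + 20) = u - 4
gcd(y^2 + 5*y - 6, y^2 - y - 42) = y + 6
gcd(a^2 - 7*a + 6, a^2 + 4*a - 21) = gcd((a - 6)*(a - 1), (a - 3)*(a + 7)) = 1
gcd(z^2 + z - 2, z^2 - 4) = z + 2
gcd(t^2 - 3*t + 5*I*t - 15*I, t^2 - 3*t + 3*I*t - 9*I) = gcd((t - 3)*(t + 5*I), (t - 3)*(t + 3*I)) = t - 3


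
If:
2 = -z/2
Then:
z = -4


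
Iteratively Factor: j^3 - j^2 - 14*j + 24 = (j - 3)*(j^2 + 2*j - 8) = (j - 3)*(j - 2)*(j + 4)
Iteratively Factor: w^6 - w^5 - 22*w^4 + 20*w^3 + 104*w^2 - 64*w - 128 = (w - 2)*(w^5 + w^4 - 20*w^3 - 20*w^2 + 64*w + 64) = (w - 2)^2*(w^4 + 3*w^3 - 14*w^2 - 48*w - 32) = (w - 2)^2*(w + 1)*(w^3 + 2*w^2 - 16*w - 32) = (w - 4)*(w - 2)^2*(w + 1)*(w^2 + 6*w + 8) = (w - 4)*(w - 2)^2*(w + 1)*(w + 4)*(w + 2)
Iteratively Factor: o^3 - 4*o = (o - 2)*(o^2 + 2*o) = (o - 2)*(o + 2)*(o)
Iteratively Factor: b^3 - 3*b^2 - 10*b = (b - 5)*(b^2 + 2*b) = b*(b - 5)*(b + 2)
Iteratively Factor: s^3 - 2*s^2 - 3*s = (s - 3)*(s^2 + s) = s*(s - 3)*(s + 1)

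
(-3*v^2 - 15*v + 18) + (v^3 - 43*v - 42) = v^3 - 3*v^2 - 58*v - 24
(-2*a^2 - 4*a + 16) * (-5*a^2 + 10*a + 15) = 10*a^4 - 150*a^2 + 100*a + 240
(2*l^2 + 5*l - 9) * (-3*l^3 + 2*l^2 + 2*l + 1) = -6*l^5 - 11*l^4 + 41*l^3 - 6*l^2 - 13*l - 9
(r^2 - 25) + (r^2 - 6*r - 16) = 2*r^2 - 6*r - 41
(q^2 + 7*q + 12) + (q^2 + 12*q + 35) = 2*q^2 + 19*q + 47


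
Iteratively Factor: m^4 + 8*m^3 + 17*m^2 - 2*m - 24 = (m + 3)*(m^3 + 5*m^2 + 2*m - 8) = (m + 3)*(m + 4)*(m^2 + m - 2) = (m - 1)*(m + 3)*(m + 4)*(m + 2)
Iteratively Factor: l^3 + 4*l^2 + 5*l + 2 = (l + 2)*(l^2 + 2*l + 1) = (l + 1)*(l + 2)*(l + 1)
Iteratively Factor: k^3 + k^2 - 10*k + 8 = (k - 1)*(k^2 + 2*k - 8) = (k - 1)*(k + 4)*(k - 2)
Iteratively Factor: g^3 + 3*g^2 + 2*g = (g)*(g^2 + 3*g + 2) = g*(g + 1)*(g + 2)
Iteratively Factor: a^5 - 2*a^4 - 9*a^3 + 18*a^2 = (a + 3)*(a^4 - 5*a^3 + 6*a^2) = (a - 3)*(a + 3)*(a^3 - 2*a^2) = (a - 3)*(a - 2)*(a + 3)*(a^2) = a*(a - 3)*(a - 2)*(a + 3)*(a)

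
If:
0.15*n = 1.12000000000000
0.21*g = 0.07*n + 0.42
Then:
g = 4.49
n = 7.47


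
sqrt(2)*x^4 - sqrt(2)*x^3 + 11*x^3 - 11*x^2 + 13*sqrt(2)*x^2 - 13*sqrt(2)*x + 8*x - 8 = (x - 1)*(x + sqrt(2))*(x + 4*sqrt(2))*(sqrt(2)*x + 1)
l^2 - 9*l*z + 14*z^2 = (l - 7*z)*(l - 2*z)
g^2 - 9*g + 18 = (g - 6)*(g - 3)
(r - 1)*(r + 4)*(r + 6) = r^3 + 9*r^2 + 14*r - 24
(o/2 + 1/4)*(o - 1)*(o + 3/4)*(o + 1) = o^4/2 + 5*o^3/8 - 5*o^2/16 - 5*o/8 - 3/16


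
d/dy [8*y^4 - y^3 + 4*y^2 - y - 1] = 32*y^3 - 3*y^2 + 8*y - 1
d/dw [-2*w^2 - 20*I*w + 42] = -4*w - 20*I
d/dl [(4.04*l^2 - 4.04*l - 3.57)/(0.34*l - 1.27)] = (1.3736*l^2 - 10.2616*l + 6.3446)/(0.1156*l^2 - 0.8636*l + 1.6129)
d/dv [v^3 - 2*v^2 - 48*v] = 3*v^2 - 4*v - 48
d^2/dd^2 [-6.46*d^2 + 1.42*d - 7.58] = -12.9200000000000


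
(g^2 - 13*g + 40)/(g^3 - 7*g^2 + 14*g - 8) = (g^2 - 13*g + 40)/(g^3 - 7*g^2 + 14*g - 8)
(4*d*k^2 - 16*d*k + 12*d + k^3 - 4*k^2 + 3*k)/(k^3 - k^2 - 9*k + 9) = (4*d + k)/(k + 3)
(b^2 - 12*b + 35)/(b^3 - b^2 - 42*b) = (b - 5)/(b*(b + 6))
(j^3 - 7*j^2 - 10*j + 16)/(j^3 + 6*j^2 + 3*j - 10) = (j - 8)/(j + 5)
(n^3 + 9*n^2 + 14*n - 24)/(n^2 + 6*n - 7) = (n^2 + 10*n + 24)/(n + 7)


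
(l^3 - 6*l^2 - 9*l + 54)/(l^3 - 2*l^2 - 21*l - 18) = (l - 3)/(l + 1)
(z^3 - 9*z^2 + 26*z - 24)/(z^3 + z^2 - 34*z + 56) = (z - 3)/(z + 7)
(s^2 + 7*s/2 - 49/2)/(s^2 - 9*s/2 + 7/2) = (s + 7)/(s - 1)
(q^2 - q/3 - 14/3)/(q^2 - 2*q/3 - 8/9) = 3*(-3*q^2 + q + 14)/(-9*q^2 + 6*q + 8)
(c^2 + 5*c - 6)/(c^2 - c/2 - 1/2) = 2*(c + 6)/(2*c + 1)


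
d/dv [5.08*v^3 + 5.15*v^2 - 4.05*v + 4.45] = 15.24*v^2 + 10.3*v - 4.05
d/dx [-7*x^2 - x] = -14*x - 1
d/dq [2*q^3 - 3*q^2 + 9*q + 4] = 6*q^2 - 6*q + 9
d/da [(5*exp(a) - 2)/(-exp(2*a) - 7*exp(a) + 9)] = (5*exp(2*a) - 4*exp(a) + 31)*exp(a)/(exp(4*a) + 14*exp(3*a) + 31*exp(2*a) - 126*exp(a) + 81)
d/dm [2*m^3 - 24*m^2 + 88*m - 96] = 6*m^2 - 48*m + 88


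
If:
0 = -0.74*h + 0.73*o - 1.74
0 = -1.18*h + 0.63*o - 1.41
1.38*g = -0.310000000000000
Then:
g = -0.22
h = 0.17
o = 2.56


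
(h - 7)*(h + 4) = h^2 - 3*h - 28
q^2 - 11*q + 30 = (q - 6)*(q - 5)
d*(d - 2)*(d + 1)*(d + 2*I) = d^4 - d^3 + 2*I*d^3 - 2*d^2 - 2*I*d^2 - 4*I*d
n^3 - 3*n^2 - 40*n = n*(n - 8)*(n + 5)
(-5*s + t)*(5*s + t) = -25*s^2 + t^2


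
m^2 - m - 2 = (m - 2)*(m + 1)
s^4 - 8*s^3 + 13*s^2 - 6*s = s*(s - 6)*(s - 1)^2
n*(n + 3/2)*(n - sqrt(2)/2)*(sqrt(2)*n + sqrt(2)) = sqrt(2)*n^4 - n^3 + 5*sqrt(2)*n^3/2 - 5*n^2/2 + 3*sqrt(2)*n^2/2 - 3*n/2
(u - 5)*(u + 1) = u^2 - 4*u - 5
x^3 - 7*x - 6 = (x - 3)*(x + 1)*(x + 2)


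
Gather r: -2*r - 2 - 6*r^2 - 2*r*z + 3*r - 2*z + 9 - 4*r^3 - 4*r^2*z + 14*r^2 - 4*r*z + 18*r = -4*r^3 + r^2*(8 - 4*z) + r*(19 - 6*z) - 2*z + 7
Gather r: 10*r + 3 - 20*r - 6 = -10*r - 3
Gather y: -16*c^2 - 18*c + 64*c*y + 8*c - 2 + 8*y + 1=-16*c^2 - 10*c + y*(64*c + 8) - 1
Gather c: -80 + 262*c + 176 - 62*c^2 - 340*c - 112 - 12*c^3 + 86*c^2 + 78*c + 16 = -12*c^3 + 24*c^2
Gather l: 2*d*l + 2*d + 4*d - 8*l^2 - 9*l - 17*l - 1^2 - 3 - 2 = 6*d - 8*l^2 + l*(2*d - 26) - 6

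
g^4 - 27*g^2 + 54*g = g*(g - 3)^2*(g + 6)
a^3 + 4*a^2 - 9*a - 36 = (a - 3)*(a + 3)*(a + 4)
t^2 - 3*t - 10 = (t - 5)*(t + 2)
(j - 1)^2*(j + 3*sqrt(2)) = j^3 - 2*j^2 + 3*sqrt(2)*j^2 - 6*sqrt(2)*j + j + 3*sqrt(2)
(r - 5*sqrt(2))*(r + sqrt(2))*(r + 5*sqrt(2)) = r^3 + sqrt(2)*r^2 - 50*r - 50*sqrt(2)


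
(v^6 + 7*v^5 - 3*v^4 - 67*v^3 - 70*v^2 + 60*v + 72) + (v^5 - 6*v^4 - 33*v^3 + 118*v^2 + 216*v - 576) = v^6 + 8*v^5 - 9*v^4 - 100*v^3 + 48*v^2 + 276*v - 504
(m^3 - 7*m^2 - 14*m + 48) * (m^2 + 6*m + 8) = m^5 - m^4 - 48*m^3 - 92*m^2 + 176*m + 384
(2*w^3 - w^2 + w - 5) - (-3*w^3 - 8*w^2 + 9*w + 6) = 5*w^3 + 7*w^2 - 8*w - 11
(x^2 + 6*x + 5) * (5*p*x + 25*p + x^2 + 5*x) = 5*p*x^3 + 55*p*x^2 + 175*p*x + 125*p + x^4 + 11*x^3 + 35*x^2 + 25*x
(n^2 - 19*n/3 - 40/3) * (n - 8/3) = n^3 - 9*n^2 + 32*n/9 + 320/9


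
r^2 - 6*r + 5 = (r - 5)*(r - 1)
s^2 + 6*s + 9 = (s + 3)^2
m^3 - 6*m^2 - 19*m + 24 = (m - 8)*(m - 1)*(m + 3)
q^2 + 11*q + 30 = (q + 5)*(q + 6)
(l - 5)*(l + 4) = l^2 - l - 20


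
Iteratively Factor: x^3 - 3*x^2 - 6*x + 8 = (x + 2)*(x^2 - 5*x + 4) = (x - 1)*(x + 2)*(x - 4)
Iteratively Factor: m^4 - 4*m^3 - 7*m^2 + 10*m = (m + 2)*(m^3 - 6*m^2 + 5*m) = (m - 5)*(m + 2)*(m^2 - m) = m*(m - 5)*(m + 2)*(m - 1)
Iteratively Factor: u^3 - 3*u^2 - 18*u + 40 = (u - 5)*(u^2 + 2*u - 8) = (u - 5)*(u + 4)*(u - 2)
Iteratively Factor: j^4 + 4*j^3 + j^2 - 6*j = (j + 3)*(j^3 + j^2 - 2*j) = (j + 2)*(j + 3)*(j^2 - j) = (j - 1)*(j + 2)*(j + 3)*(j)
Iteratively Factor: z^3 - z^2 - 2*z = (z - 2)*(z^2 + z) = z*(z - 2)*(z + 1)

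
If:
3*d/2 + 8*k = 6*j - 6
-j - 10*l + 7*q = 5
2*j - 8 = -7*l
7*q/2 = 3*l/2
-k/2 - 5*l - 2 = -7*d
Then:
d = -1424/1589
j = 13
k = 14568/1589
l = -18/7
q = -54/49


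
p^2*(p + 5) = p^3 + 5*p^2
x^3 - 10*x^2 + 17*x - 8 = (x - 8)*(x - 1)^2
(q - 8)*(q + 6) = q^2 - 2*q - 48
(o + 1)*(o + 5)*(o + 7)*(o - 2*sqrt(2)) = o^4 - 2*sqrt(2)*o^3 + 13*o^3 - 26*sqrt(2)*o^2 + 47*o^2 - 94*sqrt(2)*o + 35*o - 70*sqrt(2)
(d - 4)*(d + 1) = d^2 - 3*d - 4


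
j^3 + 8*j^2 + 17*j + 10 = (j + 1)*(j + 2)*(j + 5)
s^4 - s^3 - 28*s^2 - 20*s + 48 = (s - 6)*(s - 1)*(s + 2)*(s + 4)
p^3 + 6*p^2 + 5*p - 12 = (p - 1)*(p + 3)*(p + 4)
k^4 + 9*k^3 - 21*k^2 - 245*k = k*(k - 5)*(k + 7)^2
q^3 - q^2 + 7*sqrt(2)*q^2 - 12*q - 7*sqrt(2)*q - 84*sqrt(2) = (q - 4)*(q + 3)*(q + 7*sqrt(2))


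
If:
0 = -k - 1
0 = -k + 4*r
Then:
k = -1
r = -1/4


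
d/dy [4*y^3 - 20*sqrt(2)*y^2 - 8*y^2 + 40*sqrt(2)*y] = 12*y^2 - 40*sqrt(2)*y - 16*y + 40*sqrt(2)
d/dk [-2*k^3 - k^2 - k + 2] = -6*k^2 - 2*k - 1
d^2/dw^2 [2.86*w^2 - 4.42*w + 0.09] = 5.72000000000000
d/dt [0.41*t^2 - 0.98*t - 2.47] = 0.82*t - 0.98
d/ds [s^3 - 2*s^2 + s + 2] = 3*s^2 - 4*s + 1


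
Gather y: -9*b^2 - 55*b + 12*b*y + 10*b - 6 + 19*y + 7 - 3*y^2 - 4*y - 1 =-9*b^2 - 45*b - 3*y^2 + y*(12*b + 15)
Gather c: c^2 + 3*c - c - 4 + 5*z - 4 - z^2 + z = c^2 + 2*c - z^2 + 6*z - 8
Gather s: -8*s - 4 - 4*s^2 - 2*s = -4*s^2 - 10*s - 4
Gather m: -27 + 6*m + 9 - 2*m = 4*m - 18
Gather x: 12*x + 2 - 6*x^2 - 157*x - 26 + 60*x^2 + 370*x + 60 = 54*x^2 + 225*x + 36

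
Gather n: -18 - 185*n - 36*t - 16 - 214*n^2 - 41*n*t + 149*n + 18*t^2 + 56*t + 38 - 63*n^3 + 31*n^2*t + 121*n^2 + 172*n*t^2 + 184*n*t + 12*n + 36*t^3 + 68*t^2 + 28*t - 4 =-63*n^3 + n^2*(31*t - 93) + n*(172*t^2 + 143*t - 24) + 36*t^3 + 86*t^2 + 48*t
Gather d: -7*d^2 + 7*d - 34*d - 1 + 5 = -7*d^2 - 27*d + 4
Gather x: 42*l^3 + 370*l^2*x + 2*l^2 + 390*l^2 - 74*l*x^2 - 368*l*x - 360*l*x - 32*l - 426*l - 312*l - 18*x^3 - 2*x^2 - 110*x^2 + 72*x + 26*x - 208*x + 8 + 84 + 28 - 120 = 42*l^3 + 392*l^2 - 770*l - 18*x^3 + x^2*(-74*l - 112) + x*(370*l^2 - 728*l - 110)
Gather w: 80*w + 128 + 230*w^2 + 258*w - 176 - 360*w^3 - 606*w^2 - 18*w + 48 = -360*w^3 - 376*w^2 + 320*w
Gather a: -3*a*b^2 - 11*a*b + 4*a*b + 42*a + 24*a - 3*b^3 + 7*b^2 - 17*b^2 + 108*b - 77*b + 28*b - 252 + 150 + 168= a*(-3*b^2 - 7*b + 66) - 3*b^3 - 10*b^2 + 59*b + 66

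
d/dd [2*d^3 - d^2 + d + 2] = 6*d^2 - 2*d + 1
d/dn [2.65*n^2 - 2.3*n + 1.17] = 5.3*n - 2.3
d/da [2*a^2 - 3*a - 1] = 4*a - 3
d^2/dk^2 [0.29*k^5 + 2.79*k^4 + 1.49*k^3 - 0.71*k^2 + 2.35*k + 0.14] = 5.8*k^3 + 33.48*k^2 + 8.94*k - 1.42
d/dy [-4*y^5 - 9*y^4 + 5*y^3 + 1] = y^2*(-20*y^2 - 36*y + 15)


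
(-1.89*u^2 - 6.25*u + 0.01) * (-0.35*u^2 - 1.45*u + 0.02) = 0.6615*u^4 + 4.928*u^3 + 9.0212*u^2 - 0.1395*u + 0.0002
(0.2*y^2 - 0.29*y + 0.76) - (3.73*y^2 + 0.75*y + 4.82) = -3.53*y^2 - 1.04*y - 4.06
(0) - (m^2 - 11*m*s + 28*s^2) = -m^2 + 11*m*s - 28*s^2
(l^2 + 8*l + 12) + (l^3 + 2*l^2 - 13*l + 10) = l^3 + 3*l^2 - 5*l + 22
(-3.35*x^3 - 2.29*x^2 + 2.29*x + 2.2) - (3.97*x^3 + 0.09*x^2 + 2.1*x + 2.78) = -7.32*x^3 - 2.38*x^2 + 0.19*x - 0.58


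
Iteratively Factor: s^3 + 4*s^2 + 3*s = (s + 3)*(s^2 + s) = (s + 1)*(s + 3)*(s)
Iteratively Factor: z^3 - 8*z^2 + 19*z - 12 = (z - 4)*(z^2 - 4*z + 3) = (z - 4)*(z - 3)*(z - 1)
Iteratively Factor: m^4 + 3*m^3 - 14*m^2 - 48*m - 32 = (m + 2)*(m^3 + m^2 - 16*m - 16) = (m + 2)*(m + 4)*(m^2 - 3*m - 4) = (m - 4)*(m + 2)*(m + 4)*(m + 1)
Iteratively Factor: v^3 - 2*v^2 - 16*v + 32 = (v - 4)*(v^2 + 2*v - 8) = (v - 4)*(v - 2)*(v + 4)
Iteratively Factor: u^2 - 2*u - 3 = (u - 3)*(u + 1)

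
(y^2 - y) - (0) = y^2 - y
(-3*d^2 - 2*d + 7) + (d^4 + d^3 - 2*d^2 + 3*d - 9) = d^4 + d^3 - 5*d^2 + d - 2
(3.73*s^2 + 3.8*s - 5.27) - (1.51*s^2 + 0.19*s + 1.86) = 2.22*s^2 + 3.61*s - 7.13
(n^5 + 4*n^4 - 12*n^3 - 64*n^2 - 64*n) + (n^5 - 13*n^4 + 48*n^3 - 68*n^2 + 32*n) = 2*n^5 - 9*n^4 + 36*n^3 - 132*n^2 - 32*n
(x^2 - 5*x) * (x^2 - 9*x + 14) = x^4 - 14*x^3 + 59*x^2 - 70*x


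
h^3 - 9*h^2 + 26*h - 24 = (h - 4)*(h - 3)*(h - 2)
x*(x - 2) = x^2 - 2*x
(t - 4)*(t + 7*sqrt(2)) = t^2 - 4*t + 7*sqrt(2)*t - 28*sqrt(2)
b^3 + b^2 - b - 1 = (b - 1)*(b + 1)^2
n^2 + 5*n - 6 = (n - 1)*(n + 6)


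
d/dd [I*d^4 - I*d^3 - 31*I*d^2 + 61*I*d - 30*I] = I*(4*d^3 - 3*d^2 - 62*d + 61)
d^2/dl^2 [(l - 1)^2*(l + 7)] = 6*l + 10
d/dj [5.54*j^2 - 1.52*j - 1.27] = 11.08*j - 1.52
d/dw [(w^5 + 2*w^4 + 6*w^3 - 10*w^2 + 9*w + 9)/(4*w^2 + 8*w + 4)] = (3*w^5 + 9*w^4 + 14*w^3 + 18*w^2 - 29*w - 9)/(4*(w^3 + 3*w^2 + 3*w + 1))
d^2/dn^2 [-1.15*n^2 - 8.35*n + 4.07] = -2.30000000000000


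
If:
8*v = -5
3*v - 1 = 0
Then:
No Solution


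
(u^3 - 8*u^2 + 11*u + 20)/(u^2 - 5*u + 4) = (u^2 - 4*u - 5)/(u - 1)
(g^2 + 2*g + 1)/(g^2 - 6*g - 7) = (g + 1)/(g - 7)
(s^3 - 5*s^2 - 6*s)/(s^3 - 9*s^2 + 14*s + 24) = s/(s - 4)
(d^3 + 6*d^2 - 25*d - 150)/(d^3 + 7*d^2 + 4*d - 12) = (d^2 - 25)/(d^2 + d - 2)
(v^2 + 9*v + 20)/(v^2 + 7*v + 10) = (v + 4)/(v + 2)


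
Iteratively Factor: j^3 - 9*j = (j - 3)*(j^2 + 3*j) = j*(j - 3)*(j + 3)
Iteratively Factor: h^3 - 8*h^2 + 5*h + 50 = (h + 2)*(h^2 - 10*h + 25) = (h - 5)*(h + 2)*(h - 5)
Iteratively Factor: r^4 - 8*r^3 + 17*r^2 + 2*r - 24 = (r - 2)*(r^3 - 6*r^2 + 5*r + 12) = (r - 4)*(r - 2)*(r^2 - 2*r - 3) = (r - 4)*(r - 2)*(r + 1)*(r - 3)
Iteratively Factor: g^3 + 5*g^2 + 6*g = (g + 3)*(g^2 + 2*g) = g*(g + 3)*(g + 2)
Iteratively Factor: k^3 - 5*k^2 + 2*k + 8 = (k + 1)*(k^2 - 6*k + 8) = (k - 2)*(k + 1)*(k - 4)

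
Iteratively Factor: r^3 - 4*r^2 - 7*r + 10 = (r + 2)*(r^2 - 6*r + 5) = (r - 5)*(r + 2)*(r - 1)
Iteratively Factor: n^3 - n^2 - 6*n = (n)*(n^2 - n - 6) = n*(n + 2)*(n - 3)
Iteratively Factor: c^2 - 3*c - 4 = (c + 1)*(c - 4)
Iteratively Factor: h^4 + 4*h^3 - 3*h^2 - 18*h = (h + 3)*(h^3 + h^2 - 6*h) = (h - 2)*(h + 3)*(h^2 + 3*h) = (h - 2)*(h + 3)^2*(h)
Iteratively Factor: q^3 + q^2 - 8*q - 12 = (q - 3)*(q^2 + 4*q + 4) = (q - 3)*(q + 2)*(q + 2)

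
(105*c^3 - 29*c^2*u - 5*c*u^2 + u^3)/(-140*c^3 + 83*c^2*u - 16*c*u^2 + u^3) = (-15*c^2 + 2*c*u + u^2)/(20*c^2 - 9*c*u + u^2)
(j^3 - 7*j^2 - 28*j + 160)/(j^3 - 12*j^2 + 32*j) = (j + 5)/j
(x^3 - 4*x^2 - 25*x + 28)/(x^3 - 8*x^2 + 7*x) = (x + 4)/x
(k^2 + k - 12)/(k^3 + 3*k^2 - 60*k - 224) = (k - 3)/(k^2 - k - 56)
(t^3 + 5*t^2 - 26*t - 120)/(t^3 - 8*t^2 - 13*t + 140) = (t + 6)/(t - 7)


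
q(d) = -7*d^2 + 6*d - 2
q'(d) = 6 - 14*d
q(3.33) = -59.64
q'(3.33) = -40.62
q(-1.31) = -21.87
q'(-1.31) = 24.34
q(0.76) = -1.48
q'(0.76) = -4.64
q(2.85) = -41.76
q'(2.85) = -33.90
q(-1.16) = -18.38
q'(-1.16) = 22.24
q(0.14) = -1.30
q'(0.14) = 4.04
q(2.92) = -44.16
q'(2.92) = -34.88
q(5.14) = -156.10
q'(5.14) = -65.96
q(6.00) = -218.00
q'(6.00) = -78.00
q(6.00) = -218.00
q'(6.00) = -78.00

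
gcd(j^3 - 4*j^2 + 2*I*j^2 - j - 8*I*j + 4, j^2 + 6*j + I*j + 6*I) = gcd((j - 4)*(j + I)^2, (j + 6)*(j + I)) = j + I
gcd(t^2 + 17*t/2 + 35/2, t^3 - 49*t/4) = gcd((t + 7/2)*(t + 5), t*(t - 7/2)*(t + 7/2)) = t + 7/2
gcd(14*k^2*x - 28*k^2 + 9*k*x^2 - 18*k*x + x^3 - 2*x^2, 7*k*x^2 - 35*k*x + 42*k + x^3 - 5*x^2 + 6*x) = 7*k*x - 14*k + x^2 - 2*x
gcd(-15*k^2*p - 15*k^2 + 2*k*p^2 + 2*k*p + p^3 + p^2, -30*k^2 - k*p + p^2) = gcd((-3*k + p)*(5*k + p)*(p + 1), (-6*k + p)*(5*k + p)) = 5*k + p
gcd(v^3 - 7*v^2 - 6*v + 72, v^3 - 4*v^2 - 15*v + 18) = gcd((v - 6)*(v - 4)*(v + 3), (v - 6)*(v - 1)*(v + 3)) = v^2 - 3*v - 18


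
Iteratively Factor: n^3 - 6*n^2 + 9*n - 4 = (n - 1)*(n^2 - 5*n + 4) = (n - 1)^2*(n - 4)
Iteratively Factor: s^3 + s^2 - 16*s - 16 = (s - 4)*(s^2 + 5*s + 4) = (s - 4)*(s + 4)*(s + 1)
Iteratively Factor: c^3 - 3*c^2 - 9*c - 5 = (c + 1)*(c^2 - 4*c - 5) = (c - 5)*(c + 1)*(c + 1)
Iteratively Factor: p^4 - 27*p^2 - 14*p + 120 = (p + 3)*(p^3 - 3*p^2 - 18*p + 40) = (p - 2)*(p + 3)*(p^2 - p - 20) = (p - 5)*(p - 2)*(p + 3)*(p + 4)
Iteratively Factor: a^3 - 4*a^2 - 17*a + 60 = (a - 3)*(a^2 - a - 20) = (a - 3)*(a + 4)*(a - 5)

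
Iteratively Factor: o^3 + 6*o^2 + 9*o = (o + 3)*(o^2 + 3*o) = o*(o + 3)*(o + 3)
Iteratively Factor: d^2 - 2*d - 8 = (d + 2)*(d - 4)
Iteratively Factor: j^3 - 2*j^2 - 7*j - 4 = (j + 1)*(j^2 - 3*j - 4) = (j - 4)*(j + 1)*(j + 1)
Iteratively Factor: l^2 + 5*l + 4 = (l + 4)*(l + 1)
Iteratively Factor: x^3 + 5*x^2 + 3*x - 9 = (x - 1)*(x^2 + 6*x + 9) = (x - 1)*(x + 3)*(x + 3)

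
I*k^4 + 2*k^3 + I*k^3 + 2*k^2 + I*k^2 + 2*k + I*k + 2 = (k + 1)*(k - 2*I)*(k + I)*(I*k + 1)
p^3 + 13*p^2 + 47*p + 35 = (p + 1)*(p + 5)*(p + 7)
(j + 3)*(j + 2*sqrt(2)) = j^2 + 2*sqrt(2)*j + 3*j + 6*sqrt(2)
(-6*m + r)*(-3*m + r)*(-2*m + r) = -36*m^3 + 36*m^2*r - 11*m*r^2 + r^3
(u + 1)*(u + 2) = u^2 + 3*u + 2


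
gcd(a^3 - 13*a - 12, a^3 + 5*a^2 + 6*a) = a + 3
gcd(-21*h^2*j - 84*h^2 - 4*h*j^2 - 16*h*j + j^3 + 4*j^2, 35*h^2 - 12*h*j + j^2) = 7*h - j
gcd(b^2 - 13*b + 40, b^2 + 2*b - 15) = 1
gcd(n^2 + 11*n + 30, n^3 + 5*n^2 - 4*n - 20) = n + 5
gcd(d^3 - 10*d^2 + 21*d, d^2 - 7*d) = d^2 - 7*d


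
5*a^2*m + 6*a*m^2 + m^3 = m*(a + m)*(5*a + m)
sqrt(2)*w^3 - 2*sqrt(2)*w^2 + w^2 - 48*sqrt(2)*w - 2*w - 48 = (w - 8)*(w + 6)*(sqrt(2)*w + 1)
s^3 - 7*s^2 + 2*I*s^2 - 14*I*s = s*(s - 7)*(s + 2*I)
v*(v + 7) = v^2 + 7*v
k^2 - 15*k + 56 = (k - 8)*(k - 7)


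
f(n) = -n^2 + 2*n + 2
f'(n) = 2 - 2*n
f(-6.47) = -52.80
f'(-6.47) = 14.94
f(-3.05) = -13.40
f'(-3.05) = 8.10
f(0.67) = 2.89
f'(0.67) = 0.66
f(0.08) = 2.15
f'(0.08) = 1.84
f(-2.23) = -7.43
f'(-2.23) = 6.46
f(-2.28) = -7.76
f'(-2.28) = 6.56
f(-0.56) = 0.57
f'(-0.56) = 3.12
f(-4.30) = -25.09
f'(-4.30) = 10.60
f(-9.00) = -97.00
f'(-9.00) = 20.00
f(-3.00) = -13.00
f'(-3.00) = 8.00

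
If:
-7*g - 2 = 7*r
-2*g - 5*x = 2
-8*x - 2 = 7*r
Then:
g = -16/51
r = 10/357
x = -14/51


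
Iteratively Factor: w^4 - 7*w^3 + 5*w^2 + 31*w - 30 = (w - 5)*(w^3 - 2*w^2 - 5*w + 6) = (w - 5)*(w - 1)*(w^2 - w - 6) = (w - 5)*(w - 1)*(w + 2)*(w - 3)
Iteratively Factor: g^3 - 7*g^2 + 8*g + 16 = (g - 4)*(g^2 - 3*g - 4) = (g - 4)^2*(g + 1)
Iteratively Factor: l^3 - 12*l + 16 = (l - 2)*(l^2 + 2*l - 8) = (l - 2)*(l + 4)*(l - 2)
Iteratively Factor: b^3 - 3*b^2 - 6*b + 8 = (b - 1)*(b^2 - 2*b - 8) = (b - 1)*(b + 2)*(b - 4)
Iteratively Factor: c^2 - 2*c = (c)*(c - 2)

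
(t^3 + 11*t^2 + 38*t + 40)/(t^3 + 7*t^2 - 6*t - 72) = (t^2 + 7*t + 10)/(t^2 + 3*t - 18)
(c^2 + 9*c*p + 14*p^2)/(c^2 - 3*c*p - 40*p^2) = (-c^2 - 9*c*p - 14*p^2)/(-c^2 + 3*c*p + 40*p^2)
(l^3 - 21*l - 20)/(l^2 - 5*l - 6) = (l^2 - l - 20)/(l - 6)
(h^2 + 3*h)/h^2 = (h + 3)/h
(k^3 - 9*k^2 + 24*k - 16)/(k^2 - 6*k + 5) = (k^2 - 8*k + 16)/(k - 5)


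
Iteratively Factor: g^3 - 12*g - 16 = (g + 2)*(g^2 - 2*g - 8) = (g + 2)^2*(g - 4)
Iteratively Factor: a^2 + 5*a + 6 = (a + 3)*(a + 2)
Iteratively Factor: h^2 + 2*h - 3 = (h + 3)*(h - 1)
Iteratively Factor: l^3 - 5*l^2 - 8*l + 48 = (l - 4)*(l^2 - l - 12) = (l - 4)*(l + 3)*(l - 4)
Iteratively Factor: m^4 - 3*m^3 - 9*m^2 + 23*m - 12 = (m - 4)*(m^3 + m^2 - 5*m + 3) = (m - 4)*(m + 3)*(m^2 - 2*m + 1) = (m - 4)*(m - 1)*(m + 3)*(m - 1)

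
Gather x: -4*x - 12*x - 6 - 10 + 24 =8 - 16*x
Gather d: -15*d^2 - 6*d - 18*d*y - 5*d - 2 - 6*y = -15*d^2 + d*(-18*y - 11) - 6*y - 2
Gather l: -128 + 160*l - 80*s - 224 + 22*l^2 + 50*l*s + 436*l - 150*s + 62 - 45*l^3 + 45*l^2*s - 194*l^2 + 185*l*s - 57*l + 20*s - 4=-45*l^3 + l^2*(45*s - 172) + l*(235*s + 539) - 210*s - 294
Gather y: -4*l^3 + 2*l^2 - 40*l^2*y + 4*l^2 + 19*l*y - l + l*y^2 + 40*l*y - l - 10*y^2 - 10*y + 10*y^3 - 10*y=-4*l^3 + 6*l^2 - 2*l + 10*y^3 + y^2*(l - 10) + y*(-40*l^2 + 59*l - 20)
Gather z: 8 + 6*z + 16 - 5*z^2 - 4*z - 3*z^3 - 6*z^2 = -3*z^3 - 11*z^2 + 2*z + 24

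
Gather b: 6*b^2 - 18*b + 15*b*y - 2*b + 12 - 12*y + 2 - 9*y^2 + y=6*b^2 + b*(15*y - 20) - 9*y^2 - 11*y + 14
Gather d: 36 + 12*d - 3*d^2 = -3*d^2 + 12*d + 36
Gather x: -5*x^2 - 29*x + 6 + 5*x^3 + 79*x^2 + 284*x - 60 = 5*x^3 + 74*x^2 + 255*x - 54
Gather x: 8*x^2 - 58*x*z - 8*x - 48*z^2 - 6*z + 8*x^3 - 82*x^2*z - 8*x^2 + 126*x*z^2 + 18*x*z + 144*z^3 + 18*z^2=8*x^3 - 82*x^2*z + x*(126*z^2 - 40*z - 8) + 144*z^3 - 30*z^2 - 6*z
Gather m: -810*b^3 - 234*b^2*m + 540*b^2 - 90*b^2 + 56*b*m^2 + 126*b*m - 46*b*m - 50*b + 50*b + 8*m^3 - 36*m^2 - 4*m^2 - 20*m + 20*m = -810*b^3 + 450*b^2 + 8*m^3 + m^2*(56*b - 40) + m*(-234*b^2 + 80*b)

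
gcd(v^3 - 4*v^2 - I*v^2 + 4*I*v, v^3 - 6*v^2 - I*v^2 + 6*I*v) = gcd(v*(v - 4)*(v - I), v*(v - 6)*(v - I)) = v^2 - I*v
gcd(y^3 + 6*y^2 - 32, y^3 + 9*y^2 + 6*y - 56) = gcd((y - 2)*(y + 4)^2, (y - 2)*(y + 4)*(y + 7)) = y^2 + 2*y - 8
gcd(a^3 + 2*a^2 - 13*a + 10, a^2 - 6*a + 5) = a - 1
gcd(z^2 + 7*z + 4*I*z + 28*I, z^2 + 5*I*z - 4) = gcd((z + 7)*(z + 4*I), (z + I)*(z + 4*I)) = z + 4*I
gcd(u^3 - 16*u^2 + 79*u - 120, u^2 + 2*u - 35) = u - 5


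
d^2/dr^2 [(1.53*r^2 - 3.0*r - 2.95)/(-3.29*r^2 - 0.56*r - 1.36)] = (70.582344*r^3 + 232.661562*r^2 - 47.92872*r - 34.778096)/(35.611289*r^6 + 18.184488*r^5 + 47.25756*r^4 + 15.2096*r^3 + 19.53504*r^2 + 3.107328*r + 2.515456)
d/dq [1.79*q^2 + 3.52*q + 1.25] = 3.58*q + 3.52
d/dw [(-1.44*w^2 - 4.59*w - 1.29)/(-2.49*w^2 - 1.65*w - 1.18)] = (-9.0531*w^2 - 3.0258*w + 3.2877)/(6.2001*w^4 + 8.217*w^3 + 8.5989*w^2 + 3.894*w + 1.3924)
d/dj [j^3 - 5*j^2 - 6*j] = 3*j^2 - 10*j - 6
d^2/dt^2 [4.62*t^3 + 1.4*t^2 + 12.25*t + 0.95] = 27.72*t + 2.8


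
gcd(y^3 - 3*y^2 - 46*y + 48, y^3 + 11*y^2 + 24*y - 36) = y^2 + 5*y - 6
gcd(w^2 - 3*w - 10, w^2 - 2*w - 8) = w + 2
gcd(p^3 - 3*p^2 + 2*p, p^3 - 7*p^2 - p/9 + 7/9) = 1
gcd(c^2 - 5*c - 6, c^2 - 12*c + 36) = c - 6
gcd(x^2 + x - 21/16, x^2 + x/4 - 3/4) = x - 3/4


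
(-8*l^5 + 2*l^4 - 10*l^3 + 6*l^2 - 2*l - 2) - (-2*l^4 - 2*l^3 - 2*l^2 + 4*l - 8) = -8*l^5 + 4*l^4 - 8*l^3 + 8*l^2 - 6*l + 6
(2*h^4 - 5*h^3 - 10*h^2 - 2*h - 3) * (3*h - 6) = 6*h^5 - 27*h^4 + 54*h^2 + 3*h + 18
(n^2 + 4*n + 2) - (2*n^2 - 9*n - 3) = -n^2 + 13*n + 5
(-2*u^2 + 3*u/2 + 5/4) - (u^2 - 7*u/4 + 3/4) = -3*u^2 + 13*u/4 + 1/2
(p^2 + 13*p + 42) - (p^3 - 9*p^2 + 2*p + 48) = -p^3 + 10*p^2 + 11*p - 6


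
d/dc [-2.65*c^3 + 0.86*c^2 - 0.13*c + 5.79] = -7.95*c^2 + 1.72*c - 0.13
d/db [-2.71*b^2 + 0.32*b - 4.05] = 0.32 - 5.42*b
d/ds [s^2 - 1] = 2*s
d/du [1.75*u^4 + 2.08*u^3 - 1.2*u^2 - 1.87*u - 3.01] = 7.0*u^3 + 6.24*u^2 - 2.4*u - 1.87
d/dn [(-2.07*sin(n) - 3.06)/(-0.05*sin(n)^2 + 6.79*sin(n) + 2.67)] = (-0.1035*sin(n)^2 - 0.306000000000001*sin(n) + 15.2505)*cos(n)/(0.0025*sin(n)^4 - 0.679*sin(n)^3 + 45.8371*sin(n)^2 + 36.2586*sin(n) + 7.1289)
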